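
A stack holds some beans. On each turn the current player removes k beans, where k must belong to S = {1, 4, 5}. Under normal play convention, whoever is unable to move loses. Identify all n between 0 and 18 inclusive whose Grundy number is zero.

G(0) = 0
G(1) = mex{0} = 1
G(2) = mex{1} = 0
G(3) = mex{0} = 1
G(4) = mex{1,0} = 2
G(5) = mex{2,1,0} = 3
G(6) = mex{3,0,1} = 2
G(7) = mex{2,1,0} = 3
G(8) = mex{3,2,1} = 0
G(9) = mex{0,3,2} = 1
G(10) = mex{1,2,3} = 0
G(11) = mex{0,3,2} = 1
G(12) = mex{1,0,3} = 2
G(13) = mex{2,1,0} = 3
G(14) = mex{3,0,1} = 2
G(15) = mex{2,1,0} = 3
G(16) = mex{3,2,1} = 0
G(17) = mex{0,3,2} = 1
G(18) = mex{1,2,3} = 0
P-positions are exactly the n with G(n) = 0.

0, 2, 8, 10, 16, 18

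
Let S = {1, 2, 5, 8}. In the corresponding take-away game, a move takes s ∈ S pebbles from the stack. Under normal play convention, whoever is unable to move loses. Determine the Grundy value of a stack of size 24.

0

n :  0  1  2  3  4  5  6  7  8  9 10 11 12 13 14 15 16 17 18 19 20 21 22 23 24
G :  0  1  2  0  1  2  0  1  2  0  1  2  0  1  2  0  1  2  0  1  2  0  1  2  0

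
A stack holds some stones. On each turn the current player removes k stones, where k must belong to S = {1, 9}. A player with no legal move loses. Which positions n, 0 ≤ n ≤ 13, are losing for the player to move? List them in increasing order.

n :  0  1  2  3  4  5  6  7  8  9 10 11 12 13
G :  0  1  0  1  0  1  0  1  0  1  0  1  0  1
P-positions are exactly the n with G(n) = 0.

0, 2, 4, 6, 8, 10, 12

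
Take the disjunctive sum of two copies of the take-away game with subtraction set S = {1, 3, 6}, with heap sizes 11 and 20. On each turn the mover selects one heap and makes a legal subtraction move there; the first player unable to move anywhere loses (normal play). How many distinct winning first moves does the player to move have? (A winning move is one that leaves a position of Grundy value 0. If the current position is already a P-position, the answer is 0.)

All heaps use S = {1, 3, 6}:
n :  0  1  2  3  4  5  6  7  8  9 10 11 12 13 14 15 16 17 18 19 20
G :  0  1  0  1  0  1  2  3  2  0  1  0  1  0  1  2  3  2  0  1  0
Heap A: G(11) = 0.
Heap B: G(20) = 0.
Combined Grundy value = 0 ⊕ 0 = 0.
A winning move leaves total XOR = 0, i.e. changes one component's Grundy value g to g ⊕ X where X is the current total.
Heap A: target g' = 0⊕0 = 0, but every legal move changes the Grundy value (mex property), so 0 moves.
Heap B: target g' = 0⊕0 = 0, but every legal move changes the Grundy value (mex property), so 0 moves.

0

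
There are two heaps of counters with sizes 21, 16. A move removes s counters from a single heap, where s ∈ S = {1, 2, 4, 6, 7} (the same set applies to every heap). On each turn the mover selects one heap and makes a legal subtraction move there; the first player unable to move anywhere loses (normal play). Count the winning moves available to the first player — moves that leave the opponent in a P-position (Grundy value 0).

2

All heaps use S = {1, 2, 4, 6, 7}:
G(0) = 0
G(1) = mex{0} = 1
G(2) = mex{1,0} = 2
G(3) = mex{2,1} = 0
G(4) = mex{0,2,0} = 1
G(5) = mex{1,0,1} = 2
G(6) = mex{2,1,2,0} = 3
G(7) = mex{3,2,0,1,0} = 4
G(8) = mex{4,3,1,2,1} = 0
G(9) = mex{0,4,2,0,2} = 1
G(10) = mex{1,0,3,1,0} = 2
G(11) = mex{2,1,4,2,1} = 0
G(12) = mex{0,2,0,3,2} = 1
G(13) = mex{1,0,1,4,3} = 2
G(14) = mex{2,1,2,0,4} = 3
G(15) = mex{3,2,0,1,0} = 4
G(16) = mex{4,3,1,2,1} = 0
G(17) = mex{0,4,2,0,2} = 1
G(18) = mex{1,0,3,1,0} = 2
G(19) = mex{2,1,4,2,1} = 0
G(20) = mex{0,2,0,3,2} = 1
G(21) = mex{1,0,1,4,3} = 2
Heap A: G(21) = 2.
Heap B: G(16) = 0.
Combined Grundy value = 2 ⊕ 0 = 2.
A winning move leaves total XOR = 0, i.e. changes one component's Grundy value g to g ⊕ X where X is the current total.
Heap A: need g' = 2⊕2 = 0. Options: 21−1→G=1, 21−2→G=0, 21−4→G=1, 21−6→G=4, 21−7→G=3. Hits: 1.
Heap B: need g' = 0⊕2 = 2. Options: 16−1→G=4, 16−2→G=3, 16−4→G=1, 16−6→G=2, 16−7→G=1. Hits: 1.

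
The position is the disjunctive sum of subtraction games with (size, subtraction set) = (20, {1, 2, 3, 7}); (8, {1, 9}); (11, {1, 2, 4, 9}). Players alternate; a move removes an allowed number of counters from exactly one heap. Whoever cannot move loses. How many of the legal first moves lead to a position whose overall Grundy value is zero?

0

Heap A, S = {1, 2, 3, 7}:
n :  0  1  2  3  4  5  6  7  8  9 10 11 12 13 14 15 16 17 18 19 20
G :  0  1  2  3  0  1  2  3  0  1  2  3  0  1  2  3  0  1  2  3  0
G_A(20) = 0.
Heap B, S = {1, 9}:
G(0) = 0
G(1) = mex{0} = 1
G(2) = mex{1} = 0
G(3) = mex{0} = 1
G(4) = mex{1} = 0
G(5) = mex{0} = 1
G(6) = mex{1} = 0
G(7) = mex{0} = 1
G(8) = mex{1} = 0
G_B(8) = 0.
Heap C, S = {1, 2, 4, 9}:
n :  0  1  2  3  4  5  6  7  8  9 10 11
G :  0  1  2  0  1  2  0  1  2  3  4  0
G_C(11) = 0.
Combined Grundy value = 0 ⊕ 0 ⊕ 0 = 0.
A winning move leaves total XOR = 0, i.e. changes one component's Grundy value g to g ⊕ X where X is the current total.
Heap A: target g' = 0⊕0 = 0, but every legal move changes the Grundy value (mex property), so 0 moves.
Heap B: target g' = 0⊕0 = 0, but every legal move changes the Grundy value (mex property), so 0 moves.
Heap C: target g' = 0⊕0 = 0, but every legal move changes the Grundy value (mex property), so 0 moves.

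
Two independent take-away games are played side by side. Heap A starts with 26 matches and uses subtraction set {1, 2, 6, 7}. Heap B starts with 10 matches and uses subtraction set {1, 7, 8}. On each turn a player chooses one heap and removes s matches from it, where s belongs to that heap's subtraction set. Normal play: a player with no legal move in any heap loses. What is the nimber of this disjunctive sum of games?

Heap A, S = {1, 2, 6, 7}:
G(0) = 0
G(1) = mex{0} = 1
G(2) = mex{1,0} = 2
G(3) = mex{2,1} = 0
G(4) = mex{0,2} = 1
G(5) = mex{1,0} = 2
G(6) = mex{2,1,0} = 3
G(7) = mex{3,2,1,0} = 4
G(8) = mex{4,3,2,1} = 0
G(9) = mex{0,4,0,2} = 1
G(10) = mex{1,0,1,0} = 2
G(11) = mex{2,1,2,1} = 0
G(12) = mex{0,2,3,2} = 1
G(13) = mex{1,0,4,3} = 2
G(14) = mex{2,1,0,4} = 3
G(15) = mex{3,2,1,0} = 4
G(16) = mex{4,3,2,1} = 0
G(17) = mex{0,4,0,2} = 1
G(18) = mex{1,0,1,0} = 2
G(19) = mex{2,1,2,1} = 0
G(20) = mex{0,2,3,2} = 1
G(21) = mex{1,0,4,3} = 2
G(22) = mex{2,1,0,4} = 3
G(23) = mex{3,2,1,0} = 4
G(24) = mex{4,3,2,1} = 0
G(25) = mex{0,4,0,2} = 1
G(26) = mex{1,0,1,0} = 2
G_A(26) = 2.
Heap B, S = {1, 7, 8}:
G(0) = 0
G(1) = mex{0} = 1
G(2) = mex{1} = 0
G(3) = mex{0} = 1
G(4) = mex{1} = 0
G(5) = mex{0} = 1
G(6) = mex{1} = 0
G(7) = mex{0,0} = 1
G(8) = mex{1,1,0} = 2
G(9) = mex{2,0,1} = 3
G(10) = mex{3,1,0} = 2
G_B(10) = 2.
Combined Grundy value = 2 ⊕ 2 = 0.

0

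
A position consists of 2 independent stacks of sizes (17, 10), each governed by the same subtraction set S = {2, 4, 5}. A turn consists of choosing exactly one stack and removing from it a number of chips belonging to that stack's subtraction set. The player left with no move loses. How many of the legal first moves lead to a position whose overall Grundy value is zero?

0

All stacks use S = {2, 4, 5}:
n :  0  1  2  3  4  5  6  7  8  9 10 11 12 13 14 15 16 17
G :  0  0  1  1  2  2  3  0  0  1  1  2  2  3  0  0  1  1
Stack A: G(17) = 1.
Stack B: G(10) = 1.
Combined Grundy value = 1 ⊕ 1 = 0.
A winning move leaves total XOR = 0, i.e. changes one component's Grundy value g to g ⊕ X where X is the current total.
Stack A: target g' = 1⊕0 = 1, but every legal move changes the Grundy value (mex property), so 0 moves.
Stack B: target g' = 1⊕0 = 1, but every legal move changes the Grundy value (mex property), so 0 moves.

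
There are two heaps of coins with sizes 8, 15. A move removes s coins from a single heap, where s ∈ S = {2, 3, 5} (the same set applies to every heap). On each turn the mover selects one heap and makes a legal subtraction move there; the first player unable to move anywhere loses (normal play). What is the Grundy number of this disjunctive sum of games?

0

All heaps use S = {2, 3, 5}:
G(0) = 0
G(1) = mex{} = 0
G(2) = mex{0} = 1
G(3) = mex{0,0} = 1
G(4) = mex{1,0} = 2
G(5) = mex{1,1,0} = 2
G(6) = mex{2,1,0} = 3
G(7) = mex{2,2,1} = 0
G(8) = mex{3,2,1} = 0
G(9) = mex{0,3,2} = 1
G(10) = mex{0,0,2} = 1
G(11) = mex{1,0,3} = 2
G(12) = mex{1,1,0} = 2
G(13) = mex{2,1,0} = 3
G(14) = mex{2,2,1} = 0
G(15) = mex{3,2,1} = 0
Heap A: G(8) = 0.
Heap B: G(15) = 0.
Combined Grundy value = 0 ⊕ 0 = 0.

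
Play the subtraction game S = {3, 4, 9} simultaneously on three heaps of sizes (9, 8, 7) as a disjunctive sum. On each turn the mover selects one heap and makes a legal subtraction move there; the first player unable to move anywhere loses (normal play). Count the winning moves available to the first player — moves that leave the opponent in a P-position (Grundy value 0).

All heaps use S = {3, 4, 9}:
G(0) = 0
G(1) = mex{} = 0
G(2) = mex{} = 0
G(3) = mex{0} = 1
G(4) = mex{0,0} = 1
G(5) = mex{0,0} = 1
G(6) = mex{1,0} = 2
G(7) = mex{1,1} = 0
G(8) = mex{1,1} = 0
G(9) = mex{2,1,0} = 3
Heap A: G(9) = 3.
Heap B: G(8) = 0.
Heap C: G(7) = 0.
Combined Grundy value = 3 ⊕ 0 ⊕ 0 = 3.
A winning move leaves total XOR = 0, i.e. changes one component's Grundy value g to g ⊕ X where X is the current total.
Heap A: need g' = 3⊕3 = 0. Options: 9−3→G=2, 9−4→G=1, 9−9→G=0. Hits: 1.
Heap B: need g' = 0⊕3 = 3. Options: 8−3→G=1, 8−4→G=1. Hits: 0.
Heap C: need g' = 0⊕3 = 3. Options: 7−3→G=1, 7−4→G=1. Hits: 0.

1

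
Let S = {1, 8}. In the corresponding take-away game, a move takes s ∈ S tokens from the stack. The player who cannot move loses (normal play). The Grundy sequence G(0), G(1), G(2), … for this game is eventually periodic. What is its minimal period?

G(0) = 0
G(1) = mex{0} = 1
G(2) = mex{1} = 0
G(3) = mex{0} = 1
G(4) = mex{1} = 0
G(5) = mex{0} = 1
G(6) = mex{1} = 0
G(7) = mex{0} = 1
G(8) = mex{1,0} = 2
G(9) = mex{2,1} = 0
G(10) = mex{0,0} = 1
G(11) = mex{1,1} = 0
G(12) = mex{0,0} = 1
G(13) = mex{1,1} = 0
G(14) = mex{0,0} = 1
G(15) = mex{1,1} = 0
G(16) = mex{0,2} = 1
G(17) = mex{1,0} = 2
G(18) = mex{2,1} = 0
G(19) = mex{0,0} = 1
G(n+9) = G(n) holds for n = 0,…,7 (a full window of length max(S) = 8), so the sequence is purely periodic with period 9.

9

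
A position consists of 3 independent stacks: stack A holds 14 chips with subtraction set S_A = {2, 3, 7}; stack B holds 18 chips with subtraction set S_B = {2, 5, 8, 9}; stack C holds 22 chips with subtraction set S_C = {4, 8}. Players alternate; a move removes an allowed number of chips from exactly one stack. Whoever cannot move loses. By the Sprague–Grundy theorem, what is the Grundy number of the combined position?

Stack A, S = {2, 3, 7}:
n :  0  1  2  3  4  5  6  7  8  9 10 11 12 13 14
G :  0  0  1  1  2  0  0  1  1  2  0  0  1  1  2
G_A(14) = 2.
Stack B, S = {2, 5, 8, 9}:
G(0) = 0
G(1) = mex{} = 0
G(2) = mex{0} = 1
G(3) = mex{0} = 1
G(4) = mex{1} = 0
G(5) = mex{1,0} = 2
G(6) = mex{0,0} = 1
G(7) = mex{2,1} = 0
G(8) = mex{1,1,0} = 2
G(9) = mex{0,0,0,0} = 1
G(10) = mex{2,2,1,0} = 3
G(11) = mex{1,1,1,1} = 0
G(12) = mex{3,0,0,1} = 2
G(13) = mex{0,2,2,0} = 1
G(14) = mex{2,1,1,2} = 0
G(15) = mex{1,3,0,1} = 2
G(16) = mex{0,0,2,0} = 1
G(17) = mex{2,2,1,2} = 0
G(18) = mex{1,1,3,1} = 0
G_B(18) = 0.
Stack C, S = {4, 8}:
G(0) = 0
G(1) = mex{} = 0
G(2) = mex{} = 0
G(3) = mex{} = 0
G(4) = mex{0} = 1
G(5) = mex{0} = 1
G(6) = mex{0} = 1
G(7) = mex{0} = 1
G(8) = mex{1,0} = 2
G(9) = mex{1,0} = 2
G(10) = mex{1,0} = 2
G(11) = mex{1,0} = 2
G(12) = mex{2,1} = 0
G(13) = mex{2,1} = 0
G(14) = mex{2,1} = 0
G(15) = mex{2,1} = 0
G(16) = mex{0,2} = 1
G(17) = mex{0,2} = 1
G(18) = mex{0,2} = 1
G(19) = mex{0,2} = 1
G(20) = mex{1,0} = 2
G(21) = mex{1,0} = 2
G(22) = mex{1,0} = 2
G_C(22) = 2.
Combined Grundy value = 2 ⊕ 0 ⊕ 2 = 0.

0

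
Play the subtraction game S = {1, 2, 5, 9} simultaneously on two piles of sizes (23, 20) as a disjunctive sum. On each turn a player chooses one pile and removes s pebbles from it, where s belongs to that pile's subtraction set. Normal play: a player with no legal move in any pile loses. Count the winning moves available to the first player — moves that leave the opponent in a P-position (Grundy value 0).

All piles use S = {1, 2, 5, 9}:
n :  0  1  2  3  4  5  6  7  8  9 10 11 12 13 14 15 16 17 18 19 20 21 22 23
G :  0  1  2  0  1  2  0  1  2  3  0  1  2  0  1  2  0  1  2  3  0  1  2  0
Pile A: G(23) = 0.
Pile B: G(20) = 0.
Combined Grundy value = 0 ⊕ 0 = 0.
A winning move leaves total XOR = 0, i.e. changes one component's Grundy value g to g ⊕ X where X is the current total.
Pile A: target g' = 0⊕0 = 0, but every legal move changes the Grundy value (mex property), so 0 moves.
Pile B: target g' = 0⊕0 = 0, but every legal move changes the Grundy value (mex property), so 0 moves.

0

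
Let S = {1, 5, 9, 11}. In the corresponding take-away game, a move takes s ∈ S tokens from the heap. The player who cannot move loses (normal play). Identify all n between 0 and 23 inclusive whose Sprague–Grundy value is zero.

0, 2, 4, 6, 8, 10, 12, 14, 16, 18, 20, 22

G(0) = 0
G(1) = mex{0} = 1
G(2) = mex{1} = 0
G(3) = mex{0} = 1
G(4) = mex{1} = 0
G(5) = mex{0,0} = 1
G(6) = mex{1,1} = 0
G(7) = mex{0,0} = 1
G(8) = mex{1,1} = 0
G(9) = mex{0,0,0} = 1
G(10) = mex{1,1,1} = 0
G(11) = mex{0,0,0,0} = 1
G(12) = mex{1,1,1,1} = 0
G(13) = mex{0,0,0,0} = 1
G(14) = mex{1,1,1,1} = 0
G(15) = mex{0,0,0,0} = 1
G(16) = mex{1,1,1,1} = 0
G(17) = mex{0,0,0,0} = 1
G(18) = mex{1,1,1,1} = 0
G(19) = mex{0,0,0,0} = 1
G(20) = mex{1,1,1,1} = 0
G(21) = mex{0,0,0,0} = 1
G(22) = mex{1,1,1,1} = 0
G(23) = mex{0,0,0,0} = 1
P-positions are exactly the n with G(n) = 0.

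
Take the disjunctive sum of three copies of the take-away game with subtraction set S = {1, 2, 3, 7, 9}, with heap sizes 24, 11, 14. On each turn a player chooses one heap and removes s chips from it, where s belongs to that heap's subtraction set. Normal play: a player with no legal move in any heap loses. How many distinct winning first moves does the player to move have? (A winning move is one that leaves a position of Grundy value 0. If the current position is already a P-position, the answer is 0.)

6

All heaps use S = {1, 2, 3, 7, 9}:
n :  0  1  2  3  4  5  6  7  8  9 10 11 12 13 14 15 16 17 18 19 20 21 22 23 24
G :  0  1  2  3  0  1  2  3  0  1  2  3  0  1  2  3  0  1  2  3  0  1  2  3  0
Heap A: G(24) = 0.
Heap B: G(11) = 3.
Heap C: G(14) = 2.
Combined Grundy value = 0 ⊕ 3 ⊕ 2 = 1.
A winning move leaves total XOR = 0, i.e. changes one component's Grundy value g to g ⊕ X where X is the current total.
Heap A: need g' = 0⊕1 = 1. Options: 24−1→G=3, 24−2→G=2, 24−3→G=1, 24−7→G=1, 24−9→G=3. Hits: 2.
Heap B: need g' = 3⊕1 = 2. Options: 11−1→G=2, 11−2→G=1, 11−3→G=0, 11−7→G=0, 11−9→G=2. Hits: 2.
Heap C: need g' = 2⊕1 = 3. Options: 14−1→G=1, 14−2→G=0, 14−3→G=3, 14−7→G=3, 14−9→G=1. Hits: 2.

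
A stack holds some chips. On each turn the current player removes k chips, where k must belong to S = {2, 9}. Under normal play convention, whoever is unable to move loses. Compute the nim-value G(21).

1

G(0) = 0
G(1) = mex{} = 0
G(2) = mex{0} = 1
G(3) = mex{0} = 1
G(4) = mex{1} = 0
G(5) = mex{1} = 0
G(6) = mex{0} = 1
G(7) = mex{0} = 1
G(8) = mex{1} = 0
G(9) = mex{1,0} = 2
G(10) = mex{0,0} = 1
G(11) = mex{2,1} = 0
G(12) = mex{1,1} = 0
G(13) = mex{0,0} = 1
G(14) = mex{0,0} = 1
G(15) = mex{1,1} = 0
G(16) = mex{1,1} = 0
G(17) = mex{0,0} = 1
G(18) = mex{0,2} = 1
G(19) = mex{1,1} = 0
G(20) = mex{1,0} = 2
G(21) = mex{0,0} = 1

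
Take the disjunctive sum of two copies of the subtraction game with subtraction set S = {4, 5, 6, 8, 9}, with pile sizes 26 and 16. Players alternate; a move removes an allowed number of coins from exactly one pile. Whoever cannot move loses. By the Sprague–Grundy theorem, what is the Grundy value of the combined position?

0

All piles use S = {4, 5, 6, 8, 9}:
G(0) = 0
G(1) = mex{} = 0
G(2) = mex{} = 0
G(3) = mex{} = 0
G(4) = mex{0} = 1
G(5) = mex{0,0} = 1
G(6) = mex{0,0,0} = 1
G(7) = mex{0,0,0} = 1
G(8) = mex{1,0,0,0} = 2
G(9) = mex{1,1,0,0,0} = 2
G(10) = mex{1,1,1,0,0} = 2
G(11) = mex{1,1,1,0,0} = 2
G(12) = mex{2,1,1,1,0} = 3
G(13) = mex{2,2,1,1,1} = 0
G(14) = mex{2,2,2,1,1} = 0
G(15) = mex{2,2,2,1,1} = 0
G(16) = mex{3,2,2,2,1} = 0
G(17) = mex{0,3,2,2,2} = 1
G(18) = mex{0,0,3,2,2} = 1
G(19) = mex{0,0,0,2,2} = 1
G(20) = mex{0,0,0,3,2} = 1
G(21) = mex{1,0,0,0,3} = 2
G(22) = mex{1,1,0,0,0} = 2
G(23) = mex{1,1,1,0,0} = 2
G(24) = mex{1,1,1,0,0} = 2
G(25) = mex{2,1,1,1,0} = 3
G(26) = mex{2,2,1,1,1} = 0
Pile A: G(26) = 0.
Pile B: G(16) = 0.
Combined Grundy value = 0 ⊕ 0 = 0.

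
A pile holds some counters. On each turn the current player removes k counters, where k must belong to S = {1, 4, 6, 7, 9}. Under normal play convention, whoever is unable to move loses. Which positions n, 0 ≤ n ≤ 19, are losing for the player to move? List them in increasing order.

0, 2, 5, 10, 13, 15, 18

n :  0  1  2  3  4  5  6  7  8  9 10 11 12 13 14 15 16 17 18 19
G :  0  1  0  1  2  0  1  2  3  2  0  1  2  0  1  0  1  2  0  1
P-positions are exactly the n with G(n) = 0.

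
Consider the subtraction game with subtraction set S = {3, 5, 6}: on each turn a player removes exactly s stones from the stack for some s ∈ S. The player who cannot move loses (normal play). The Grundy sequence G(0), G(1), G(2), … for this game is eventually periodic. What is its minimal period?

9

n :  0  1  2  3  4  5  6  7  8  9 10 11 12 13 14 15 16 17 18 19
G :  0  0  0  1  1  1  2  2  2  0  0  0  1  1  1  2  2  2  0  0
G(n+9) = G(n) holds for n = 0,…,5 (a full window of length max(S) = 6), so the sequence is purely periodic with period 9.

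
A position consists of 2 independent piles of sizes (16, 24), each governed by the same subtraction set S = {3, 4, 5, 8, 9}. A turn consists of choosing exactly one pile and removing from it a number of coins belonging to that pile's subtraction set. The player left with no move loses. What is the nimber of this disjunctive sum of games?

1

All piles use S = {3, 4, 5, 8, 9}:
n :  0  1  2  3  4  5  6  7  8  9 10 11 12 13 14 15 16 17 18 19 20 21 22 23 24
G :  0  0  0  1  1  1  2  2  2  3  3  3  0  0  0  1  1  1  2  2  2  3  3  3  0
Pile A: G(16) = 1.
Pile B: G(24) = 0.
Combined Grundy value = 1 ⊕ 0 = 1.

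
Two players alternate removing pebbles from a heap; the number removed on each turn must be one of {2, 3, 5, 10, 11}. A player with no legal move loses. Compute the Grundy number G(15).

n :  0  1  2  3  4  5  6  7  8  9 10 11 12 13 14 15
G :  0  0  1  1  2  2  3  0  0  1  1  2  2  3  0  0

0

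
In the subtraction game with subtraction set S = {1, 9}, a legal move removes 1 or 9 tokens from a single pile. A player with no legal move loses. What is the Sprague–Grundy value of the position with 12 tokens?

n :  0  1  2  3  4  5  6  7  8  9 10 11 12
G :  0  1  0  1  0  1  0  1  0  1  0  1  0

0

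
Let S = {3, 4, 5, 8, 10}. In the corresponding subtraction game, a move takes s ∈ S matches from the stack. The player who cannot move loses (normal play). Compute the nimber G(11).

3

n :  0  1  2  3  4  5  6  7  8  9 10 11
G :  0  0  0  1  1  1  2  2  2  3  3  3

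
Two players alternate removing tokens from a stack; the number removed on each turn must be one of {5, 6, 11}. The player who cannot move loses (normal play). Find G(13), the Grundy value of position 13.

2

n :  0  1  2  3  4  5  6  7  8  9 10 11 12 13
G :  0  0  0  0  0  1  1  1  1  1  2  2  2  2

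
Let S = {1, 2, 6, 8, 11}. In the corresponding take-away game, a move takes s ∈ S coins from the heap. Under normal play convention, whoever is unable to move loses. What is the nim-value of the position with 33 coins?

G(0) = 0
G(1) = mex{0} = 1
G(2) = mex{1,0} = 2
G(3) = mex{2,1} = 0
G(4) = mex{0,2} = 1
G(5) = mex{1,0} = 2
G(6) = mex{2,1,0} = 3
G(7) = mex{3,2,1} = 0
G(8) = mex{0,3,2,0} = 1
G(9) = mex{1,0,0,1} = 2
G(10) = mex{2,1,1,2} = 0
G(11) = mex{0,2,2,0,0} = 1
G(12) = mex{1,0,3,1,1} = 2
G(13) = mex{2,1,0,2,2} = 3
G(14) = mex{3,2,1,3,0} = 4
G(15) = mex{4,3,2,0,1} = 5
G(16) = mex{5,4,0,1,2} = 3
G(17) = mex{3,5,1,2,3} = 0
G(18) = mex{0,3,2,0,0} = 1
G(19) = mex{1,0,3,1,1} = 2
G(20) = mex{2,1,4,2,2} = 0
G(21) = mex{0,2,5,3,0} = 1
G(22) = mex{1,0,3,4,1} = 2
G(23) = mex{2,1,0,5,2} = 3
G(24) = mex{3,2,1,3,3} = 0
G(25) = mex{0,3,2,0,4} = 1
G(26) = mex{1,0,0,1,5} = 2
G(27) = mex{2,1,1,2,3} = 0
G(28) = mex{0,2,2,0,0} = 1
G(29) = mex{1,0,3,1,1} = 2
G(30) = mex{2,1,0,2,2} = 3
G(31) = mex{3,2,1,3,0} = 4
G(32) = mex{4,3,2,0,1} = 5
G(33) = mex{5,4,0,1,2} = 3

3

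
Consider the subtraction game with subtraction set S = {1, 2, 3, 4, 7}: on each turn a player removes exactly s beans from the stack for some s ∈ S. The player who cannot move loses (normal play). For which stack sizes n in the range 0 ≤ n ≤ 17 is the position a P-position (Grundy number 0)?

n :  0  1  2  3  4  5  6  7  8  9 10 11 12 13 14 15 16 17
G :  0  1  2  3  4  0  1  2  3  4  0  1  2  3  4  0  1  2
P-positions are exactly the n with G(n) = 0.

0, 5, 10, 15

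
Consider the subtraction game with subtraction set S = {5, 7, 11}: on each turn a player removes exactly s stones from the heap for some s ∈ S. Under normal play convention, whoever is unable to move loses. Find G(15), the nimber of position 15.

G(0) = 0
G(1) = mex{} = 0
G(2) = mex{} = 0
G(3) = mex{} = 0
G(4) = mex{} = 0
G(5) = mex{0} = 1
G(6) = mex{0} = 1
G(7) = mex{0,0} = 1
G(8) = mex{0,0} = 1
G(9) = mex{0,0} = 1
G(10) = mex{1,0} = 2
G(11) = mex{1,0,0} = 2
G(12) = mex{1,1,0} = 2
G(13) = mex{1,1,0} = 2
G(14) = mex{1,1,0} = 2
G(15) = mex{2,1,0} = 3

3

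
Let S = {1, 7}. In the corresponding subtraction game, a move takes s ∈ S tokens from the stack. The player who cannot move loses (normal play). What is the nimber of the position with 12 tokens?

G(0) = 0
G(1) = mex{0} = 1
G(2) = mex{1} = 0
G(3) = mex{0} = 1
G(4) = mex{1} = 0
G(5) = mex{0} = 1
G(6) = mex{1} = 0
G(7) = mex{0,0} = 1
G(8) = mex{1,1} = 0
G(9) = mex{0,0} = 1
G(10) = mex{1,1} = 0
G(11) = mex{0,0} = 1
G(12) = mex{1,1} = 0

0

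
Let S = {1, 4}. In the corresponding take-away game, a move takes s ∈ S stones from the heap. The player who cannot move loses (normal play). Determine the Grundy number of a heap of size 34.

n :  0  1  2  3  4  5  6  7  8  9 10 11 12 13 14 15 16 17 18 19 20 21 22 23 24 25 26 27 28 29 30 31 32 33 34
G :  0  1  0  1  2  0  1  0  1  2  0  1  0  1  2  0  1  0  1  2  0  1  0  1  2  0  1  0  1  2  0  1  0  1  2

2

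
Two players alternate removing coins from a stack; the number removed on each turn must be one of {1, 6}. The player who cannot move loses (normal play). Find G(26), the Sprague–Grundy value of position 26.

n :  0  1  2  3  4  5  6  7  8  9 10 11 12 13 14 15 16 17 18 19 20 21 22 23 24 25 26
G :  0  1  0  1  0  1  2  0  1  0  1  0  1  2  0  1  0  1  0  1  2  0  1  0  1  0  1

1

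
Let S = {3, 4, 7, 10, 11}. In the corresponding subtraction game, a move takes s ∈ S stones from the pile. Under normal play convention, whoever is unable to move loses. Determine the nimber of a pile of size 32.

1

G(0) = 0
G(1) = mex{} = 0
G(2) = mex{} = 0
G(3) = mex{0} = 1
G(4) = mex{0,0} = 1
G(5) = mex{0,0} = 1
G(6) = mex{1,0} = 2
G(7) = mex{1,1,0} = 2
G(8) = mex{1,1,0} = 2
G(9) = mex{2,1,0} = 3
G(10) = mex{2,2,1,0} = 3
G(11) = mex{2,2,1,0,0} = 3
G(12) = mex{3,2,1,0,0} = 4
G(13) = mex{3,3,2,1,0} = 4
G(14) = mex{3,3,2,1,1} = 0
G(15) = mex{4,3,2,1,1} = 0
G(16) = mex{4,4,3,2,1} = 0
G(17) = mex{0,4,3,2,2} = 1
G(18) = mex{0,0,3,2,2} = 1
G(19) = mex{0,0,4,3,2} = 1
G(20) = mex{1,0,4,3,3} = 2
G(21) = mex{1,1,0,3,3} = 2
G(22) = mex{1,1,0,4,3} = 2
G(23) = mex{2,1,0,4,4} = 3
G(24) = mex{2,2,1,0,4} = 3
G(25) = mex{2,2,1,0,0} = 3
G(26) = mex{3,2,1,0,0} = 4
G(27) = mex{3,3,2,1,0} = 4
G(28) = mex{3,3,2,1,1} = 0
G(29) = mex{4,3,2,1,1} = 0
G(30) = mex{4,4,3,2,1} = 0
G(31) = mex{0,4,3,2,2} = 1
G(32) = mex{0,0,3,2,2} = 1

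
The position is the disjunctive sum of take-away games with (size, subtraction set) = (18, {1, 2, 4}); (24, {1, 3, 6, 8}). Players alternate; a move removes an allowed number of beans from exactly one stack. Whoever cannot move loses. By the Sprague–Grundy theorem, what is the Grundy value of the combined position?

Stack A, S = {1, 2, 4}:
G(0) = 0
G(1) = mex{0} = 1
G(2) = mex{1,0} = 2
G(3) = mex{2,1} = 0
G(4) = mex{0,2,0} = 1
G(5) = mex{1,0,1} = 2
G(6) = mex{2,1,2} = 0
G(7) = mex{0,2,0} = 1
G(8) = mex{1,0,1} = 2
G(9) = mex{2,1,2} = 0
G(10) = mex{0,2,0} = 1
G(11) = mex{1,0,1} = 2
G(12) = mex{2,1,2} = 0
G(13) = mex{0,2,0} = 1
G(14) = mex{1,0,1} = 2
G(15) = mex{2,1,2} = 0
G(16) = mex{0,2,0} = 1
G(17) = mex{1,0,1} = 2
G(18) = mex{2,1,2} = 0
G_A(18) = 0.
Stack B, S = {1, 3, 6, 8}:
G(0) = 0
G(1) = mex{0} = 1
G(2) = mex{1} = 0
G(3) = mex{0,0} = 1
G(4) = mex{1,1} = 0
G(5) = mex{0,0} = 1
G(6) = mex{1,1,0} = 2
G(7) = mex{2,0,1} = 3
G(8) = mex{3,1,0,0} = 2
G(9) = mex{2,2,1,1} = 0
G(10) = mex{0,3,0,0} = 1
G(11) = mex{1,2,1,1} = 0
G(12) = mex{0,0,2,0} = 1
G(13) = mex{1,1,3,1} = 0
G(14) = mex{0,0,2,2} = 1
G(15) = mex{1,1,0,3} = 2
G(16) = mex{2,0,1,2} = 3
G(17) = mex{3,1,0,0} = 2
G(18) = mex{2,2,1,1} = 0
G(19) = mex{0,3,0,0} = 1
G(20) = mex{1,2,1,1} = 0
G(21) = mex{0,0,2,0} = 1
G(22) = mex{1,1,3,1} = 0
G(23) = mex{0,0,2,2} = 1
G(24) = mex{1,1,0,3} = 2
G_B(24) = 2.
Combined Grundy value = 0 ⊕ 2 = 2.

2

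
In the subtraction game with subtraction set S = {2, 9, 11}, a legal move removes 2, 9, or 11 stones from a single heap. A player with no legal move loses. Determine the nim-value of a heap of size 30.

2

n :  0  1  2  3  4  5  6  7  8  9 10 11 12 13 14 15 16 17 18 19 20 21 22 23 24 25 26 27 28 29 30
G :  0  0  1  1  0  0  1  1  0  2  1  3  2  2  3  3  2  2  0  3  1  0  0  1  1  0  0  1  1  2  2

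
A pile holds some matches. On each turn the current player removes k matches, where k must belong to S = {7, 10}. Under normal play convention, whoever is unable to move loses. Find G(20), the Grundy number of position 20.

0

n :  0  1  2  3  4  5  6  7  8  9 10 11 12 13 14 15 16 17 18 19 20
G :  0  0  0  0  0  0  0  1  1  1  1  1  1  1  2  2  2  0  0  0  0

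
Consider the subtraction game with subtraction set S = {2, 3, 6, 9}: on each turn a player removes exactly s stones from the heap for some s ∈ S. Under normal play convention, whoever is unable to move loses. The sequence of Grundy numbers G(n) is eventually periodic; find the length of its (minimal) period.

G(0) = 0
G(1) = mex{} = 0
G(2) = mex{0} = 1
G(3) = mex{0,0} = 1
G(4) = mex{1,0} = 2
G(5) = mex{1,1} = 0
G(6) = mex{2,1,0} = 3
G(7) = mex{0,2,0} = 1
G(8) = mex{3,0,1} = 2
G(9) = mex{1,3,1,0} = 2
G(10) = mex{2,1,2,0} = 3
G(11) = mex{2,2,0,1} = 3
G(12) = mex{3,2,3,1} = 0
G(13) = mex{3,3,1,2} = 0
G(14) = mex{0,3,2,0} = 1
G(15) = mex{0,0,2,3} = 1
G(16) = mex{1,0,3,1} = 2
G(17) = mex{1,1,3,2} = 0
G(18) = mex{2,1,0,2} = 3
G(19) = mex{0,2,0,3} = 1
G(20) = mex{3,0,1,3} = 2
G(21) = mex{1,3,1,0} = 2
G(22) = mex{2,1,2,0} = 3
G(23) = mex{2,2,0,1} = 3
G(24) = mex{3,2,3,1} = 0
G(25) = mex{3,3,1,2} = 0
G(n+12) = G(n) holds for n = 0,…,8 (a full window of length max(S) = 9), so the sequence is purely periodic with period 12.

12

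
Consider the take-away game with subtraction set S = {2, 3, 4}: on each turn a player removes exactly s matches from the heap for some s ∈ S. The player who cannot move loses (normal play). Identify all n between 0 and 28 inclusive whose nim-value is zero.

n :  0  1  2  3  4  5  6  7  8  9 10 11 12 13 14 15 16 17 18 19 20 21 22 23 24 25 26 27 28
G :  0  0  1  1  2  2  0  0  1  1  2  2  0  0  1  1  2  2  0  0  1  1  2  2  0  0  1  1  2
P-positions are exactly the n with G(n) = 0.

0, 1, 6, 7, 12, 13, 18, 19, 24, 25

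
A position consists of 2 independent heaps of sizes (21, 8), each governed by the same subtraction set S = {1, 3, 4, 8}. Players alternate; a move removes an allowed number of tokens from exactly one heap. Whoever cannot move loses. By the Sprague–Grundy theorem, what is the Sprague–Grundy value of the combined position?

1

All heaps use S = {1, 3, 4, 8}:
n :  0  1  2  3  4  5  6  7  8  9 10 11 12 13 14 15 16 17 18 19 20 21
G :  0  1  0  1  2  3  2  0  1  0  1  2  3  2  0  1  0  1  2  3  2  0
Heap A: G(21) = 0.
Heap B: G(8) = 1.
Combined Grundy value = 0 ⊕ 1 = 1.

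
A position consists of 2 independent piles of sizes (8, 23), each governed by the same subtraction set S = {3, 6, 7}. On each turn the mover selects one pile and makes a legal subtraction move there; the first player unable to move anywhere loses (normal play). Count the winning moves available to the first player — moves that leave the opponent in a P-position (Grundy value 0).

All piles use S = {3, 6, 7}:
n :  0  1  2  3  4  5  6  7  8  9 10 11 12 13 14 15 16 17 18 19 20 21 22 23
G :  0  0  0  1  1  1  2  2  2  3  0  0  0  1  1  1  2  2  2  3  0  0  0  1
Pile A: G(8) = 2.
Pile B: G(23) = 1.
Combined Grundy value = 2 ⊕ 1 = 3.
A winning move leaves total XOR = 0, i.e. changes one component's Grundy value g to g ⊕ X where X is the current total.
Pile A: need g' = 2⊕3 = 1. Options: 8−3→G=1, 8−6→G=0, 8−7→G=0. Hits: 1.
Pile B: need g' = 1⊕3 = 2. Options: 23−3→G=0, 23−6→G=2, 23−7→G=2. Hits: 2.

3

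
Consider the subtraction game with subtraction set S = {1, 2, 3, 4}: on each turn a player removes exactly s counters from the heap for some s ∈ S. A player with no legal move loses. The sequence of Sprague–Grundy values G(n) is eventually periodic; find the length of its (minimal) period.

n :  0  1  2  3  4  5  6  7  8  9 10 11 12 13 14
G :  0  1  2  3  4  0  1  2  3  4  0  1  2  3  4
G(n+5) = G(n) holds for n = 0,…,3 (a full window of length max(S) = 4), so the sequence is purely periodic with period 5.

5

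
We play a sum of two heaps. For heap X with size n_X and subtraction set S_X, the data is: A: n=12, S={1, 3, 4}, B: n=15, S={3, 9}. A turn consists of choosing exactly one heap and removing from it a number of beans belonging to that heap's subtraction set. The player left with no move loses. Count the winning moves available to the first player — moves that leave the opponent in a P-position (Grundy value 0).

Heap A, S = {1, 3, 4}:
n :  0  1  2  3  4  5  6  7  8  9 10 11 12
G :  0  1  0  1  2  3  2  0  1  0  1  2  3
G_A(12) = 3.
Heap B, S = {3, 9}:
n :  0  1  2  3  4  5  6  7  8  9 10 11 12 13 14 15
G :  0  0  0  1  1  1  0  0  0  1  1  1  0  0  0  1
G_B(15) = 1.
Combined Grundy value = 3 ⊕ 1 = 2.
A winning move leaves total XOR = 0, i.e. changes one component's Grundy value g to g ⊕ X where X is the current total.
Heap A: need g' = 3⊕2 = 1. Options: 12−1→G=2, 12−3→G=0, 12−4→G=1. Hits: 1.
Heap B: need g' = 1⊕2 = 3. Options: 15−3→G=0, 15−9→G=0. Hits: 0.

1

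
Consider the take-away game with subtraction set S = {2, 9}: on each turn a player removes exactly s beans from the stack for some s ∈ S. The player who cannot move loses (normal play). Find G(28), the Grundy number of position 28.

1

G(0) = 0
G(1) = mex{} = 0
G(2) = mex{0} = 1
G(3) = mex{0} = 1
G(4) = mex{1} = 0
G(5) = mex{1} = 0
G(6) = mex{0} = 1
G(7) = mex{0} = 1
G(8) = mex{1} = 0
G(9) = mex{1,0} = 2
G(10) = mex{0,0} = 1
G(11) = mex{2,1} = 0
G(12) = mex{1,1} = 0
G(13) = mex{0,0} = 1
G(14) = mex{0,0} = 1
G(15) = mex{1,1} = 0
G(16) = mex{1,1} = 0
G(17) = mex{0,0} = 1
G(18) = mex{0,2} = 1
G(19) = mex{1,1} = 0
G(20) = mex{1,0} = 2
G(21) = mex{0,0} = 1
G(22) = mex{2,1} = 0
G(23) = mex{1,1} = 0
G(24) = mex{0,0} = 1
G(25) = mex{0,0} = 1
G(26) = mex{1,1} = 0
G(27) = mex{1,1} = 0
G(28) = mex{0,0} = 1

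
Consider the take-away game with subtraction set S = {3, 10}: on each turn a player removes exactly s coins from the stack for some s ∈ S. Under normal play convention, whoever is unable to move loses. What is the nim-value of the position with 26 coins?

G(0) = 0
G(1) = mex{} = 0
G(2) = mex{} = 0
G(3) = mex{0} = 1
G(4) = mex{0} = 1
G(5) = mex{0} = 1
G(6) = mex{1} = 0
G(7) = mex{1} = 0
G(8) = mex{1} = 0
G(9) = mex{0} = 1
G(10) = mex{0,0} = 1
G(11) = mex{0,0} = 1
G(12) = mex{1,0} = 2
G(13) = mex{1,1} = 0
G(14) = mex{1,1} = 0
G(15) = mex{2,1} = 0
G(16) = mex{0,0} = 1
G(17) = mex{0,0} = 1
G(18) = mex{0,0} = 1
G(19) = mex{1,1} = 0
G(20) = mex{1,1} = 0
G(21) = mex{1,1} = 0
G(22) = mex{0,2} = 1
G(23) = mex{0,0} = 1
G(24) = mex{0,0} = 1
G(25) = mex{1,0} = 2
G(26) = mex{1,1} = 0

0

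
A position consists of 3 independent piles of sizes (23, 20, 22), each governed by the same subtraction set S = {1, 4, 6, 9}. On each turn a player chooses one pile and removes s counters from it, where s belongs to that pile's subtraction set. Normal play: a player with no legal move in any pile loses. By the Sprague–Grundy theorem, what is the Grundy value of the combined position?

1

All piles use S = {1, 4, 6, 9}:
G(0) = 0
G(1) = mex{0} = 1
G(2) = mex{1} = 0
G(3) = mex{0} = 1
G(4) = mex{1,0} = 2
G(5) = mex{2,1} = 0
G(6) = mex{0,0,0} = 1
G(7) = mex{1,1,1} = 0
G(8) = mex{0,2,0} = 1
G(9) = mex{1,0,1,0} = 2
G(10) = mex{2,1,2,1} = 0
G(11) = mex{0,0,0,0} = 1
G(12) = mex{1,1,1,1} = 0
G(13) = mex{0,2,0,2} = 1
G(14) = mex{1,0,1,0} = 2
G(15) = mex{2,1,2,1} = 0
G(16) = mex{0,0,0,0} = 1
G(17) = mex{1,1,1,1} = 0
G(18) = mex{0,2,0,2} = 1
G(19) = mex{1,0,1,0} = 2
G(20) = mex{2,1,2,1} = 0
G(21) = mex{0,0,0,0} = 1
G(22) = mex{1,1,1,1} = 0
G(23) = mex{0,2,0,2} = 1
Pile A: G(23) = 1.
Pile B: G(20) = 0.
Pile C: G(22) = 0.
Combined Grundy value = 1 ⊕ 0 ⊕ 0 = 1.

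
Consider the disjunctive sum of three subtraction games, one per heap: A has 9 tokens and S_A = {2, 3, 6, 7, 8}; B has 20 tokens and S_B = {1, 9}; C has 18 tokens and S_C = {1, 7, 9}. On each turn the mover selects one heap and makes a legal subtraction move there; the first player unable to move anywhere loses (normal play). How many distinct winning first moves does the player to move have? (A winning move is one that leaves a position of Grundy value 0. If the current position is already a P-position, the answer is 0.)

Heap A, S = {2, 3, 6, 7, 8}:
G(0) = 0
G(1) = mex{} = 0
G(2) = mex{0} = 1
G(3) = mex{0,0} = 1
G(4) = mex{1,0} = 2
G(5) = mex{1,1} = 0
G(6) = mex{2,1,0} = 3
G(7) = mex{0,2,0,0} = 1
G(8) = mex{3,0,1,0,0} = 2
G(9) = mex{1,3,1,1,0} = 2
G_A(9) = 2.
Heap B, S = {1, 9}:
G(0) = 0
G(1) = mex{0} = 1
G(2) = mex{1} = 0
G(3) = mex{0} = 1
G(4) = mex{1} = 0
G(5) = mex{0} = 1
G(6) = mex{1} = 0
G(7) = mex{0} = 1
G(8) = mex{1} = 0
G(9) = mex{0,0} = 1
G(10) = mex{1,1} = 0
G(11) = mex{0,0} = 1
G(12) = mex{1,1} = 0
G(13) = mex{0,0} = 1
G(14) = mex{1,1} = 0
G(15) = mex{0,0} = 1
G(16) = mex{1,1} = 0
G(17) = mex{0,0} = 1
G(18) = mex{1,1} = 0
G(19) = mex{0,0} = 1
G(20) = mex{1,1} = 0
G_B(20) = 0.
Heap C, S = {1, 7, 9}:
n :  0  1  2  3  4  5  6  7  8  9 10 11 12 13 14 15 16 17 18
G :  0  1  0  1  0  1  0  1  0  1  0  1  0  1  0  1  0  1  0
G_C(18) = 0.
Combined Grundy value = 2 ⊕ 0 ⊕ 0 = 2.
A winning move leaves total XOR = 0, i.e. changes one component's Grundy value g to g ⊕ X where X is the current total.
Heap A: need g' = 2⊕2 = 0. Options: 9−2→G=1, 9−3→G=3, 9−6→G=1, 9−7→G=1, 9−8→G=0. Hits: 1.
Heap B: need g' = 0⊕2 = 2. Options: 20−1→G=1, 20−9→G=1. Hits: 0.
Heap C: need g' = 0⊕2 = 2. Options: 18−1→G=1, 18−7→G=1, 18−9→G=1. Hits: 0.

1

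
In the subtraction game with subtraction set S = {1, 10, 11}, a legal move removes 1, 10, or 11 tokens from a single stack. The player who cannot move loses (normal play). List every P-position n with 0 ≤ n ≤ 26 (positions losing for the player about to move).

0, 2, 4, 6, 8, 20, 22, 24, 26

G(0) = 0
G(1) = mex{0} = 1
G(2) = mex{1} = 0
G(3) = mex{0} = 1
G(4) = mex{1} = 0
G(5) = mex{0} = 1
G(6) = mex{1} = 0
G(7) = mex{0} = 1
G(8) = mex{1} = 0
G(9) = mex{0} = 1
G(10) = mex{1,0} = 2
G(11) = mex{2,1,0} = 3
G(12) = mex{3,0,1} = 2
G(13) = mex{2,1,0} = 3
G(14) = mex{3,0,1} = 2
G(15) = mex{2,1,0} = 3
G(16) = mex{3,0,1} = 2
G(17) = mex{2,1,0} = 3
G(18) = mex{3,0,1} = 2
G(19) = mex{2,1,0} = 3
G(20) = mex{3,2,1} = 0
G(21) = mex{0,3,2} = 1
G(22) = mex{1,2,3} = 0
G(23) = mex{0,3,2} = 1
G(24) = mex{1,2,3} = 0
G(25) = mex{0,3,2} = 1
G(26) = mex{1,2,3} = 0
P-positions are exactly the n with G(n) = 0.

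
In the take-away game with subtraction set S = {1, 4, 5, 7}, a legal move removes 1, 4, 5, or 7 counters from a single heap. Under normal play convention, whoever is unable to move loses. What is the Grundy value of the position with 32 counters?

0

n :  0  1  2  3  4  5  6  7  8  9 10 11 12 13 14 15 16 17 18 19 20 21 22 23 24 25 26 27 28 29 30 31 32
G :  0  1  0  1  2  3  2  3  0  1  0  1  2  3  2  3  0  1  0  1  2  3  2  3  0  1  0  1  2  3  2  3  0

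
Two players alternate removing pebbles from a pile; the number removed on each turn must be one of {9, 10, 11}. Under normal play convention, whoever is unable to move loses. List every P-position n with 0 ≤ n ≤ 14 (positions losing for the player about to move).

n :  0  1  2  3  4  5  6  7  8  9 10 11 12 13 14
G :  0  0  0  0  0  0  0  0  0  1  1  1  1  1  1
P-positions are exactly the n with G(n) = 0.

0, 1, 2, 3, 4, 5, 6, 7, 8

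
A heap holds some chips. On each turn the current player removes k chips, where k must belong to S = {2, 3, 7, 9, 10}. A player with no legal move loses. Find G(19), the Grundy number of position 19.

n :  0  1  2  3  4  5  6  7  8  9 10 11 12 13 14 15 16 17 18 19
G :  0  0  1  1  2  0  0  1  1  2  2  3  3  4  4  2  3  0  0  1

1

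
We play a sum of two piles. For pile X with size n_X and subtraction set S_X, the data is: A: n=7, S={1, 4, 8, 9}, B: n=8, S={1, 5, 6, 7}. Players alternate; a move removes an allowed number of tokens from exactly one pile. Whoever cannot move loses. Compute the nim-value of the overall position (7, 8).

2

Pile A, S = {1, 4, 8, 9}:
G(0) = 0
G(1) = mex{0} = 1
G(2) = mex{1} = 0
G(3) = mex{0} = 1
G(4) = mex{1,0} = 2
G(5) = mex{2,1} = 0
G(6) = mex{0,0} = 1
G(7) = mex{1,1} = 0
G_A(7) = 0.
Pile B, S = {1, 5, 6, 7}:
G(0) = 0
G(1) = mex{0} = 1
G(2) = mex{1} = 0
G(3) = mex{0} = 1
G(4) = mex{1} = 0
G(5) = mex{0,0} = 1
G(6) = mex{1,1,0} = 2
G(7) = mex{2,0,1,0} = 3
G(8) = mex{3,1,0,1} = 2
G_B(8) = 2.
Combined Grundy value = 0 ⊕ 2 = 2.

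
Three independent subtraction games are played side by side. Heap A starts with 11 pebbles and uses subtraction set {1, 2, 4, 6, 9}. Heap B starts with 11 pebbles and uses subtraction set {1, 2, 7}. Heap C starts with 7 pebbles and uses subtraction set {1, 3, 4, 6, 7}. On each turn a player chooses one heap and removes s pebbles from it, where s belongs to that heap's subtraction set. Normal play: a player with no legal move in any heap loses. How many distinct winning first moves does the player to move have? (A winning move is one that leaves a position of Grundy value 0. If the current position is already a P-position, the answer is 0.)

Heap A, S = {1, 2, 4, 6, 9}:
n :  0  1  2  3  4  5  6  7  8  9 10 11
G :  0  1  2  0  1  2  3  4  0  1  2  0
G_A(11) = 0.
Heap B, S = {1, 2, 7}:
n :  0  1  2  3  4  5  6  7  8  9 10 11
G :  0  1  2  0  1  2  0  1  2  0  1  2
G_B(11) = 2.
Heap C, S = {1, 3, 4, 6, 7}:
n : 0 1 2 3 4 5 6 7
G : 0 1 0 1 2 3 2 3
G_C(7) = 3.
Combined Grundy value = 0 ⊕ 2 ⊕ 3 = 1.
A winning move leaves total XOR = 0, i.e. changes one component's Grundy value g to g ⊕ X where X is the current total.
Heap A: need g' = 0⊕1 = 1. Options: 11−1→G=2, 11−2→G=1, 11−4→G=4, 11−6→G=2, 11−9→G=2. Hits: 1.
Heap B: need g' = 2⊕1 = 3. Options: 11−1→G=1, 11−2→G=0, 11−7→G=1. Hits: 0.
Heap C: need g' = 3⊕1 = 2. Options: 7−1→G=2, 7−3→G=2, 7−4→G=1, 7−6→G=1, 7−7→G=0. Hits: 2.

3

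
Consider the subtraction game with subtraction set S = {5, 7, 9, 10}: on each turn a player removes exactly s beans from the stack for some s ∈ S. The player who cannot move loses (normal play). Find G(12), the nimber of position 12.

n :  0  1  2  3  4  5  6  7  8  9 10 11 12
G :  0  0  0  0  0  1  1  1  1  1  2  2  2

2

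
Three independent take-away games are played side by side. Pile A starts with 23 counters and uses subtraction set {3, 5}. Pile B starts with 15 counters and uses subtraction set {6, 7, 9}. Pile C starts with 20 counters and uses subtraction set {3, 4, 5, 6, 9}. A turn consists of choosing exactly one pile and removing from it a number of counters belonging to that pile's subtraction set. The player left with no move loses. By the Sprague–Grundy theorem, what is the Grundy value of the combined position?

Pile A, S = {3, 5}:
G(0) = 0
G(1) = mex{} = 0
G(2) = mex{} = 0
G(3) = mex{0} = 1
G(4) = mex{0} = 1
G(5) = mex{0,0} = 1
G(6) = mex{1,0} = 2
G(7) = mex{1,0} = 2
G(8) = mex{1,1} = 0
G(9) = mex{2,1} = 0
G(10) = mex{2,1} = 0
G(11) = mex{0,2} = 1
G(12) = mex{0,2} = 1
G(13) = mex{0,0} = 1
G(14) = mex{1,0} = 2
G(15) = mex{1,0} = 2
G(16) = mex{1,1} = 0
G(17) = mex{2,1} = 0
G(18) = mex{2,1} = 0
G(19) = mex{0,2} = 1
G(20) = mex{0,2} = 1
G(21) = mex{0,0} = 1
G(22) = mex{1,0} = 2
G(23) = mex{1,0} = 2
G_A(23) = 2.
Pile B, S = {6, 7, 9}:
G(0) = 0
G(1) = mex{} = 0
G(2) = mex{} = 0
G(3) = mex{} = 0
G(4) = mex{} = 0
G(5) = mex{} = 0
G(6) = mex{0} = 1
G(7) = mex{0,0} = 1
G(8) = mex{0,0} = 1
G(9) = mex{0,0,0} = 1
G(10) = mex{0,0,0} = 1
G(11) = mex{0,0,0} = 1
G(12) = mex{1,0,0} = 2
G(13) = mex{1,1,0} = 2
G(14) = mex{1,1,0} = 2
G(15) = mex{1,1,1} = 0
G_B(15) = 0.
Pile C, S = {3, 4, 5, 6, 9}:
n :  0  1  2  3  4  5  6  7  8  9 10 11 12 13 14 15 16 17 18 19 20
G :  0  0  0  1  1  1  2  2  2  3  3  3  0  0  0  1  1  1  2  2  2
G_C(20) = 2.
Combined Grundy value = 2 ⊕ 0 ⊕ 2 = 0.

0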